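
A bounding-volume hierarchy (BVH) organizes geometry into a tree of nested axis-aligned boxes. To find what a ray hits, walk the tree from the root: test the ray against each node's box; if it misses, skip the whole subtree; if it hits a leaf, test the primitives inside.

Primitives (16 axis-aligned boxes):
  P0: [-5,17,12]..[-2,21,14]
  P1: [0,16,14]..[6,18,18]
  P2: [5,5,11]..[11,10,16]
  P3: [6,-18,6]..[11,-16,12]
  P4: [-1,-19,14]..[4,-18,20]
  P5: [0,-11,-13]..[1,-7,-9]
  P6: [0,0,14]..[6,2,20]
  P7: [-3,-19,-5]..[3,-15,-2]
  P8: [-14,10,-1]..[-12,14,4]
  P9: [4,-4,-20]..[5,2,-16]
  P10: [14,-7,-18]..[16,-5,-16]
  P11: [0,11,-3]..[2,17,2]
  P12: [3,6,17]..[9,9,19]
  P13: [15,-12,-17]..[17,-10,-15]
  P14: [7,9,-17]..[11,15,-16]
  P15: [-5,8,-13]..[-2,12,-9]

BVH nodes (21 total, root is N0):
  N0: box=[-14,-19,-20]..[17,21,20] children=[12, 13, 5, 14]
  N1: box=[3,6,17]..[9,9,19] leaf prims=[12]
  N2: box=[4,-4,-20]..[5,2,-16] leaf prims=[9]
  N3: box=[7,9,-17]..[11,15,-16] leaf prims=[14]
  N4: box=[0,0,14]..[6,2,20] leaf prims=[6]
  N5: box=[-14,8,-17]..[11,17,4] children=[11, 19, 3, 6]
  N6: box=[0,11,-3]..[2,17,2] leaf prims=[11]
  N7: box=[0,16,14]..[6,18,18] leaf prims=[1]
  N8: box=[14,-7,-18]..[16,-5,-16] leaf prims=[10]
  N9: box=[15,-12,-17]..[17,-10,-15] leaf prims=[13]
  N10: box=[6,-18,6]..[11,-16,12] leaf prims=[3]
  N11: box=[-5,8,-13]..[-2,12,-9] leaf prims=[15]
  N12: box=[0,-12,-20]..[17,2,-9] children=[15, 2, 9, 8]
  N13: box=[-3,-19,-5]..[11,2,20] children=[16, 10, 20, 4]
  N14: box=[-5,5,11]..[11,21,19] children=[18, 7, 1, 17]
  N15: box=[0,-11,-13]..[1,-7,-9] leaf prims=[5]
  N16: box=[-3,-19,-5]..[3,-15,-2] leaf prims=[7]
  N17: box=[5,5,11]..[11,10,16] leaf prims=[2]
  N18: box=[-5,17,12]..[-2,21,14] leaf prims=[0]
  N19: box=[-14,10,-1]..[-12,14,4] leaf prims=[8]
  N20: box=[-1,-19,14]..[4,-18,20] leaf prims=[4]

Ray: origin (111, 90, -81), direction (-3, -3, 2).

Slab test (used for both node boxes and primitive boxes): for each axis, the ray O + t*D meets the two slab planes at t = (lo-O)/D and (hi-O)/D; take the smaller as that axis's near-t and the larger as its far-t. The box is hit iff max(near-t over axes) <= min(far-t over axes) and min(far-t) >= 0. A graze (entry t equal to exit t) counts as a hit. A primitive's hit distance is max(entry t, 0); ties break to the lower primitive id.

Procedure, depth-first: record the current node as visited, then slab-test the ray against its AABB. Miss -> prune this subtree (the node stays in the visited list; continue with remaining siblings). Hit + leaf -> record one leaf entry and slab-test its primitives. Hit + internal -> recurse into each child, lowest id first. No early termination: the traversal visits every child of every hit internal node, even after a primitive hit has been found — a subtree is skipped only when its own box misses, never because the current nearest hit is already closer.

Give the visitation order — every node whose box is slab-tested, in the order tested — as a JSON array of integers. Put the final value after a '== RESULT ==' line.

Walk:
N0 x:[94/3,125/3] y:[23,109/3] z:[61/2,101/2] -> hit [94/3,109/3], descend [5, 12, 13, 14]
  N5 x:[100/3,125/3] y:[73/3,82/3] z:[32,85/2] -> miss, prune
  N12 x:[94/3,37] y:[88/3,34] z:[61/2,36] -> hit [94/3,34], descend [2, 8, 9, 15]
    N2 x:[106/3,107/3] y:[88/3,94/3] z:[61/2,65/2] -> miss, prune
    N8 x:[95/3,97/3] y:[95/3,97/3] z:[63/2,65/2] -> hit [95/3,97/3] leaf, test {P10@t=95/3}
    N9 x:[94/3,32] y:[100/3,34] z:[32,33] -> miss, prune
    N15 x:[110/3,37] y:[97/3,101/3] z:[34,36] -> miss, prune
  N13 x:[100/3,38] y:[88/3,109/3] z:[38,101/2] -> miss, prune
  N14 x:[100/3,116/3] y:[23,85/3] z:[46,50] -> miss, prune

order=[0, 5, 12, 2, 8, 9, 15, 13, 14]  |boxes|=9  |leaves|=1  hit=P10

== RESULT ==
[0, 5, 12, 2, 8, 9, 15, 13, 14]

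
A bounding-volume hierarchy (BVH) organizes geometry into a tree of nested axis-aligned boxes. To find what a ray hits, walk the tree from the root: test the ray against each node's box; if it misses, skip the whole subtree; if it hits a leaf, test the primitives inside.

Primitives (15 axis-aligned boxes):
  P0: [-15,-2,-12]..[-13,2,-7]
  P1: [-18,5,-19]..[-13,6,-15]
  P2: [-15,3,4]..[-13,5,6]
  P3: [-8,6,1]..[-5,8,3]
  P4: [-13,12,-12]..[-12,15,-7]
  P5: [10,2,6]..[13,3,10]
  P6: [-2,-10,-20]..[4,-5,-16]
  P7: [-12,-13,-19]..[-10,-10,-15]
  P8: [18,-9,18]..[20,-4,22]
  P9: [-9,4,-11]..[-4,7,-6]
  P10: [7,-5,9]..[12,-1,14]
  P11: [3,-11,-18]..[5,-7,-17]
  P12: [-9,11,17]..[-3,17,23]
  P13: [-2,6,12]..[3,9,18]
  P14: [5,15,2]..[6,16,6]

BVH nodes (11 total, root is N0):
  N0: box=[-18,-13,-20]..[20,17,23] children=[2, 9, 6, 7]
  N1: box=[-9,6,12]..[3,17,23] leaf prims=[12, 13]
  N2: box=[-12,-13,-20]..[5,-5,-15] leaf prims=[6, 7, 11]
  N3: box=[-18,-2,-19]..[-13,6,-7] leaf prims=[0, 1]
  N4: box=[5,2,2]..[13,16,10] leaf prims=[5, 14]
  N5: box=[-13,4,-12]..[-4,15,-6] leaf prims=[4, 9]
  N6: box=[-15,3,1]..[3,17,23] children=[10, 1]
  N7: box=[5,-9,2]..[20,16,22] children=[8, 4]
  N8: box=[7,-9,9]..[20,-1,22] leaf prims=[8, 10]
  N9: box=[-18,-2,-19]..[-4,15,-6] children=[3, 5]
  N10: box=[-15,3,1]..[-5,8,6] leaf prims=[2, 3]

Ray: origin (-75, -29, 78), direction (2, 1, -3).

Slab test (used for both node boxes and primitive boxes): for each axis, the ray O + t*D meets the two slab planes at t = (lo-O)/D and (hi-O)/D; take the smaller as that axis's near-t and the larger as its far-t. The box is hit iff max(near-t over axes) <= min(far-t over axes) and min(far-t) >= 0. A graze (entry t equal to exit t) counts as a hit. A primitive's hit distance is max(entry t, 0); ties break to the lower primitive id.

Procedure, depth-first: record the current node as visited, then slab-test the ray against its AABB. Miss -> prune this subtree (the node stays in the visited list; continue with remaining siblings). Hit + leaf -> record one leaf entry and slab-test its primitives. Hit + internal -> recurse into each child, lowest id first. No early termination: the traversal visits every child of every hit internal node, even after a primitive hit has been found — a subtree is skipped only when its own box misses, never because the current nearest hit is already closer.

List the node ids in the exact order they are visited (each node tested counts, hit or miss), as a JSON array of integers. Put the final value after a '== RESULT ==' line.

Trace the traversal:
N0 x:[57/2,95/2] y:[16,46] z:[55/3,98/3] -> hit [57/2,98/3], descend [2, 6, 7, 9]
  N2 x:[63/2,40] y:[16,24] z:[31,98/3] -> miss, prune
  N6 x:[30,39] y:[32,46] z:[55/3,77/3] -> miss, prune
  N7 x:[40,95/2] y:[20,45] z:[56/3,76/3] -> miss, prune
  N9 x:[57/2,71/2] y:[27,44] z:[28,97/3] -> hit [57/2,97/3], descend [3, 5]
    N3 x:[57/2,31] y:[27,35] z:[85/3,97/3] -> hit [57/2,31] leaf, test {P0@t=30, P1(miss)}
    N5 x:[31,71/2] y:[33,44] z:[28,30] -> miss, prune

7 AABB tests over nodes [0, 2, 6, 7, 9, 3, 5]; 1 leaf entered; closest P0.

== RESULT ==
[0, 2, 6, 7, 9, 3, 5]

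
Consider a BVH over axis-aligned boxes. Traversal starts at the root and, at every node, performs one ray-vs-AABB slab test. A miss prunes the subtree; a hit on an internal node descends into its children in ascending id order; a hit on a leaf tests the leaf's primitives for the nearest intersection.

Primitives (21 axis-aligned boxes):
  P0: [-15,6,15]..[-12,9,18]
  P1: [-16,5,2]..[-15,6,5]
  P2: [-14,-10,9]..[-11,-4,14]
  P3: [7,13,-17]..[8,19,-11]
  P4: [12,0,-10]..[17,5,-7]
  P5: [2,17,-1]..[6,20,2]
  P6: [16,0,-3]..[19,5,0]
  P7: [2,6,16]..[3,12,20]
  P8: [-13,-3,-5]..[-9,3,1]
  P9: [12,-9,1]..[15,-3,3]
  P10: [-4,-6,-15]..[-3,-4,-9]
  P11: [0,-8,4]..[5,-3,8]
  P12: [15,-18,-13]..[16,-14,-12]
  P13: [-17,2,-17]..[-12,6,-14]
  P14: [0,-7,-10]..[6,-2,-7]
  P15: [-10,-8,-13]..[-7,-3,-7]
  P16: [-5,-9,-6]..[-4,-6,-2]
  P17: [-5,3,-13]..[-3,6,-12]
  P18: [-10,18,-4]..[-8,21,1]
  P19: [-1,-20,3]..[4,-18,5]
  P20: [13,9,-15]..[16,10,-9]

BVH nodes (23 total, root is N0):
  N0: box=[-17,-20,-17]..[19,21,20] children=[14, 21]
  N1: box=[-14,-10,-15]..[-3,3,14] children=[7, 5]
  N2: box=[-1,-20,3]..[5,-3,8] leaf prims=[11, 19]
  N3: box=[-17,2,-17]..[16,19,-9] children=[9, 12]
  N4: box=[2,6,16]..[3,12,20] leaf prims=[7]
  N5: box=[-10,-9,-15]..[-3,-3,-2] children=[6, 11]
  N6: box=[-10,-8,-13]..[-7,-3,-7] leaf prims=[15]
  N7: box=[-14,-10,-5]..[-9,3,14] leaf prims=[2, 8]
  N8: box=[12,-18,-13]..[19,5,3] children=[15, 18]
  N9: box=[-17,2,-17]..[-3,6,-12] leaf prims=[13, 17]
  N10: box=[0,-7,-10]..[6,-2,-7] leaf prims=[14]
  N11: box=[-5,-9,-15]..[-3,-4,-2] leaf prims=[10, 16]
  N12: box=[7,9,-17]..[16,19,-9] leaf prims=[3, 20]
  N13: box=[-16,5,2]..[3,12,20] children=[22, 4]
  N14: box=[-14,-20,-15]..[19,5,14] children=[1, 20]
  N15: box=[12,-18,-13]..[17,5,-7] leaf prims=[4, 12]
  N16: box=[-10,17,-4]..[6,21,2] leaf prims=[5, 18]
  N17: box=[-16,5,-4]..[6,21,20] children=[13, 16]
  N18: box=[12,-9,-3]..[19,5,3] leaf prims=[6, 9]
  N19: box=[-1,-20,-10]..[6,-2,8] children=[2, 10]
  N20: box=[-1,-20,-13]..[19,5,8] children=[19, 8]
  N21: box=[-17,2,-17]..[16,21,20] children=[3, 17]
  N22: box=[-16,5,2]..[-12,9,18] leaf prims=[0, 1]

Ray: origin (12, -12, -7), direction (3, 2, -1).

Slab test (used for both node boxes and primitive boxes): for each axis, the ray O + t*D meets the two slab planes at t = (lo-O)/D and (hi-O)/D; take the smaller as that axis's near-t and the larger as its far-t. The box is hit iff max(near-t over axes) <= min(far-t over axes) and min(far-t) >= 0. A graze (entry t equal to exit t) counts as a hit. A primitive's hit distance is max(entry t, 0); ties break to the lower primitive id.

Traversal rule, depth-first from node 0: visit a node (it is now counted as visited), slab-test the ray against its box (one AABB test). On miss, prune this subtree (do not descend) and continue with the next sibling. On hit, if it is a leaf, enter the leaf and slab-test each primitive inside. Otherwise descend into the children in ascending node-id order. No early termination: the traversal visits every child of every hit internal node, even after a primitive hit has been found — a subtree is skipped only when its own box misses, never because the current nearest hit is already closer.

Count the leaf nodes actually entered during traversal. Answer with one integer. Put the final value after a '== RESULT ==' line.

Walk:
N0 x:[-29/3,7/3] y:[-4,33/2] z:[-27,10] -> hit [-4,7/3], descend [14, 21]
  N14 x:[-26/3,7/3] y:[-4,17/2] z:[-21,8] -> hit [-4,7/3], descend [1, 20]
    N1 x:[-26/3,-5] y:[1,15/2] z:[-21,8] -> miss, prune
    N20 x:[-13/3,7/3] y:[-4,17/2] z:[-15,6] -> hit [-4,7/3], descend [8, 19]
      N8 x:[0,7/3] y:[-3,17/2] z:[-10,6] -> hit [0,7/3], descend [15, 18]
        N15 x:[0,5/3] y:[-3,17/2] z:[0,6] -> hit [0,5/3] leaf, test {P4(miss), P12(miss)}
        N18 x:[0,7/3] y:[3/2,17/2] z:[-10,-4] -> miss, prune
      N19 x:[-13/3,-2] y:[-4,5] z:[-15,3] -> miss, prune
  N21 x:[-29/3,4/3] y:[7,33/2] z:[-27,10] -> miss, prune

Visited [0, 14, 1, 20, 8, 15, 18, 19, 21]. Tests: 9 box, 1 leaf. Nearest: miss.

== RESULT ==
1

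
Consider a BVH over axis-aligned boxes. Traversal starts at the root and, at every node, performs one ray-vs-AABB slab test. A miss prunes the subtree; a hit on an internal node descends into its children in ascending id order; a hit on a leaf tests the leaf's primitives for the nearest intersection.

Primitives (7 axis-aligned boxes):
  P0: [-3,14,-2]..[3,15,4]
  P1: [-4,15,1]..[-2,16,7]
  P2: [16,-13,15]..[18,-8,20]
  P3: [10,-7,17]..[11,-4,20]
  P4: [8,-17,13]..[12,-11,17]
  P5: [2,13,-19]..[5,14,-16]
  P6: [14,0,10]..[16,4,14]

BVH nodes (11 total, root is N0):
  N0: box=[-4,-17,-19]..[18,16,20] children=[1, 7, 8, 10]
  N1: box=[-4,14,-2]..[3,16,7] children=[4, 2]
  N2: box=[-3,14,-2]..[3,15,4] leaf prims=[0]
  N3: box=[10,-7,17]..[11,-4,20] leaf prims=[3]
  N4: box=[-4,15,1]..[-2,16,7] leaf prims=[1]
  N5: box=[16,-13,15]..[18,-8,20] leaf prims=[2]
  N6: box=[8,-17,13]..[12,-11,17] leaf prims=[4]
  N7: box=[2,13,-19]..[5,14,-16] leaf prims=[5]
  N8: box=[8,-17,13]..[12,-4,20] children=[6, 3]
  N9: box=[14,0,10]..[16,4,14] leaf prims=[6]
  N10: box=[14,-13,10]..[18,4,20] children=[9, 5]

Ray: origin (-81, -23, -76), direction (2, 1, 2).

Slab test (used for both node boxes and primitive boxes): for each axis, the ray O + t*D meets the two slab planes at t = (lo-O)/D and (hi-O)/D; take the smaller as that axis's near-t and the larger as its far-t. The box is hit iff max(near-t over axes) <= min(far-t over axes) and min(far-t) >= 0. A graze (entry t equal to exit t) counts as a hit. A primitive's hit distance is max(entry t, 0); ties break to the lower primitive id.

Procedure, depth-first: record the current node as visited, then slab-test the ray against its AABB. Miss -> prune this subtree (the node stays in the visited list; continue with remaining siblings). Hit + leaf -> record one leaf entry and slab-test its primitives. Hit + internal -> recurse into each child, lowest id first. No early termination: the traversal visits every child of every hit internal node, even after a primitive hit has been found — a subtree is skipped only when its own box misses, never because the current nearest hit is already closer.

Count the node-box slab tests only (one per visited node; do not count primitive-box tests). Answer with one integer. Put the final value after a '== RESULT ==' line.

Trace the traversal:
N0 x:[77/2,99/2] y:[6,39] z:[57/2,48] -> hit [77/2,39], descend [1, 7, 8, 10]
  N1 x:[77/2,42] y:[37,39] z:[37,83/2] -> hit [77/2,39], descend [2, 4]
    N2 x:[39,42] y:[37,38] z:[37,40] -> miss, prune
    N4 x:[77/2,79/2] y:[38,39] z:[77/2,83/2] -> hit [77/2,39] leaf, test {P1@t=77/2}
  N7 x:[83/2,43] y:[36,37] z:[57/2,30] -> miss, prune
  N8 x:[89/2,93/2] y:[6,19] z:[89/2,48] -> miss, prune
  N10 x:[95/2,99/2] y:[10,27] z:[43,48] -> miss, prune

Visited [0, 1, 2, 4, 7, 8, 10]. Tests: 7 box, 1 leaf. Nearest: P1.

== RESULT ==
7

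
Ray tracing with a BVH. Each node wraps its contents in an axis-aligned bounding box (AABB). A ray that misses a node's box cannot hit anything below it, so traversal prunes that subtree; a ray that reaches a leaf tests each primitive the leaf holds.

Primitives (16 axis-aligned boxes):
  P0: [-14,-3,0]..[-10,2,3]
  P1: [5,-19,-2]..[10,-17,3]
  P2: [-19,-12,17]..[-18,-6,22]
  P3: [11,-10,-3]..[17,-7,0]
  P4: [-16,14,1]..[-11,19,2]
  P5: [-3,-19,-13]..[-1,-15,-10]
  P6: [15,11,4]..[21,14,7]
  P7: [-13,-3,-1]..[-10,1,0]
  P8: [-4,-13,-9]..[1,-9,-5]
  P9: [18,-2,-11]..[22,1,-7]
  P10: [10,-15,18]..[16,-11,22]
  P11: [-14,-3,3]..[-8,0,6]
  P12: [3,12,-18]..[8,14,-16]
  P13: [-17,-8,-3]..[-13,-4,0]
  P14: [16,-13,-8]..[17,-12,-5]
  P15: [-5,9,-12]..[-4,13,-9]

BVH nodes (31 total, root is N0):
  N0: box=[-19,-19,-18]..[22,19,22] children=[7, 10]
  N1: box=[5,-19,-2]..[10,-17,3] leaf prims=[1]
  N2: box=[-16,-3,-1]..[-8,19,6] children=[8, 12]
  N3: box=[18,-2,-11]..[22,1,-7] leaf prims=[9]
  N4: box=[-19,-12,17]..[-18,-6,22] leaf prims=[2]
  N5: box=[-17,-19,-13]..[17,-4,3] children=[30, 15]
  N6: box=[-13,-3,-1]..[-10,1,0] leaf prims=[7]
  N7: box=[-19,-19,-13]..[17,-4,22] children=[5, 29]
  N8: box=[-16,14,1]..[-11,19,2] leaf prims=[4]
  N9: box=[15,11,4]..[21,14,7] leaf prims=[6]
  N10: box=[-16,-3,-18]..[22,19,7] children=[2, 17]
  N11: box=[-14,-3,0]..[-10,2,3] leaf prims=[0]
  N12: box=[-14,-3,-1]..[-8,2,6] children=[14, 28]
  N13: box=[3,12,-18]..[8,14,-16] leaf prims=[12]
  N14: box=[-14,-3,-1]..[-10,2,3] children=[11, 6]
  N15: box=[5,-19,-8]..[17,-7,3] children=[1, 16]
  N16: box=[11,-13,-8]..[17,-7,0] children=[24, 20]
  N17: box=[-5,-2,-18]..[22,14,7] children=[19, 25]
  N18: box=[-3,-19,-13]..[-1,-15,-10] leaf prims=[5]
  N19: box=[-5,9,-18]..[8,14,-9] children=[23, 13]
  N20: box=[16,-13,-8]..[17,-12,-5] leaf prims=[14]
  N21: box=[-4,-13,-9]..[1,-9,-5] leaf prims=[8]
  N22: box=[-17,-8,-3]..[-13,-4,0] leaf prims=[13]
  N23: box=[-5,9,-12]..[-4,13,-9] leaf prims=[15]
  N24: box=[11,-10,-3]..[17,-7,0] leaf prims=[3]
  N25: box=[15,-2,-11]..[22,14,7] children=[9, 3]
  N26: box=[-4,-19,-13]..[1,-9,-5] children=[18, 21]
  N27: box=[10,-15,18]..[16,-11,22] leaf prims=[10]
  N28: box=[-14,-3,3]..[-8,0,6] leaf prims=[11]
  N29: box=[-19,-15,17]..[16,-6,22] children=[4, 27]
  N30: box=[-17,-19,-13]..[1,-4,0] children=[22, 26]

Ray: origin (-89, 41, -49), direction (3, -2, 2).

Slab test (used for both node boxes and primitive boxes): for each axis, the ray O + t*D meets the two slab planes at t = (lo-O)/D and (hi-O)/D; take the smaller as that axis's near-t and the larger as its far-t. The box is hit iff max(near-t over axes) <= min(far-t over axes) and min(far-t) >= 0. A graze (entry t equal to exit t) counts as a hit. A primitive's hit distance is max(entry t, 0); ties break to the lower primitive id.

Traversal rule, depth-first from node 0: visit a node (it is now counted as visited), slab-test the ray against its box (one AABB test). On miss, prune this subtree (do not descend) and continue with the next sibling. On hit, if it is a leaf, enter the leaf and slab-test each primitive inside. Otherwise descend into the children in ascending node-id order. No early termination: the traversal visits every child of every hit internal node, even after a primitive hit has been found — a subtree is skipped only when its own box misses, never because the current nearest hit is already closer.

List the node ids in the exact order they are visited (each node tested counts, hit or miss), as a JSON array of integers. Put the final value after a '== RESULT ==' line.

Walk:
N0 x:[70/3,37] y:[11,30] z:[31/2,71/2] -> hit [70/3,30], descend [7, 10]
  N7 x:[70/3,106/3] y:[45/2,30] z:[18,71/2] -> hit [70/3,30], descend [5, 29]
    N5 x:[24,106/3] y:[45/2,30] z:[18,26] -> hit [24,26], descend [15, 30]
      N15 x:[94/3,106/3] y:[24,30] z:[41/2,26] -> miss, prune
      N30 x:[24,30] y:[45/2,30] z:[18,49/2] -> hit [24,49/2], descend [22, 26]
        N22 x:[24,76/3] y:[45/2,49/2] z:[23,49/2] -> hit [24,49/2] leaf, test {P13@t=24}
        N26 x:[85/3,30] y:[25,30] z:[18,22] -> miss, prune
    N29 x:[70/3,35] y:[47/2,28] z:[33,71/2] -> miss, prune
  N10 x:[73/3,37] y:[11,22] z:[31/2,28] -> miss, prune

9 AABB tests over nodes [0, 7, 5, 15, 30, 22, 26, 29, 10]; 1 leaf entered; closest P13.

== RESULT ==
[0, 7, 5, 15, 30, 22, 26, 29, 10]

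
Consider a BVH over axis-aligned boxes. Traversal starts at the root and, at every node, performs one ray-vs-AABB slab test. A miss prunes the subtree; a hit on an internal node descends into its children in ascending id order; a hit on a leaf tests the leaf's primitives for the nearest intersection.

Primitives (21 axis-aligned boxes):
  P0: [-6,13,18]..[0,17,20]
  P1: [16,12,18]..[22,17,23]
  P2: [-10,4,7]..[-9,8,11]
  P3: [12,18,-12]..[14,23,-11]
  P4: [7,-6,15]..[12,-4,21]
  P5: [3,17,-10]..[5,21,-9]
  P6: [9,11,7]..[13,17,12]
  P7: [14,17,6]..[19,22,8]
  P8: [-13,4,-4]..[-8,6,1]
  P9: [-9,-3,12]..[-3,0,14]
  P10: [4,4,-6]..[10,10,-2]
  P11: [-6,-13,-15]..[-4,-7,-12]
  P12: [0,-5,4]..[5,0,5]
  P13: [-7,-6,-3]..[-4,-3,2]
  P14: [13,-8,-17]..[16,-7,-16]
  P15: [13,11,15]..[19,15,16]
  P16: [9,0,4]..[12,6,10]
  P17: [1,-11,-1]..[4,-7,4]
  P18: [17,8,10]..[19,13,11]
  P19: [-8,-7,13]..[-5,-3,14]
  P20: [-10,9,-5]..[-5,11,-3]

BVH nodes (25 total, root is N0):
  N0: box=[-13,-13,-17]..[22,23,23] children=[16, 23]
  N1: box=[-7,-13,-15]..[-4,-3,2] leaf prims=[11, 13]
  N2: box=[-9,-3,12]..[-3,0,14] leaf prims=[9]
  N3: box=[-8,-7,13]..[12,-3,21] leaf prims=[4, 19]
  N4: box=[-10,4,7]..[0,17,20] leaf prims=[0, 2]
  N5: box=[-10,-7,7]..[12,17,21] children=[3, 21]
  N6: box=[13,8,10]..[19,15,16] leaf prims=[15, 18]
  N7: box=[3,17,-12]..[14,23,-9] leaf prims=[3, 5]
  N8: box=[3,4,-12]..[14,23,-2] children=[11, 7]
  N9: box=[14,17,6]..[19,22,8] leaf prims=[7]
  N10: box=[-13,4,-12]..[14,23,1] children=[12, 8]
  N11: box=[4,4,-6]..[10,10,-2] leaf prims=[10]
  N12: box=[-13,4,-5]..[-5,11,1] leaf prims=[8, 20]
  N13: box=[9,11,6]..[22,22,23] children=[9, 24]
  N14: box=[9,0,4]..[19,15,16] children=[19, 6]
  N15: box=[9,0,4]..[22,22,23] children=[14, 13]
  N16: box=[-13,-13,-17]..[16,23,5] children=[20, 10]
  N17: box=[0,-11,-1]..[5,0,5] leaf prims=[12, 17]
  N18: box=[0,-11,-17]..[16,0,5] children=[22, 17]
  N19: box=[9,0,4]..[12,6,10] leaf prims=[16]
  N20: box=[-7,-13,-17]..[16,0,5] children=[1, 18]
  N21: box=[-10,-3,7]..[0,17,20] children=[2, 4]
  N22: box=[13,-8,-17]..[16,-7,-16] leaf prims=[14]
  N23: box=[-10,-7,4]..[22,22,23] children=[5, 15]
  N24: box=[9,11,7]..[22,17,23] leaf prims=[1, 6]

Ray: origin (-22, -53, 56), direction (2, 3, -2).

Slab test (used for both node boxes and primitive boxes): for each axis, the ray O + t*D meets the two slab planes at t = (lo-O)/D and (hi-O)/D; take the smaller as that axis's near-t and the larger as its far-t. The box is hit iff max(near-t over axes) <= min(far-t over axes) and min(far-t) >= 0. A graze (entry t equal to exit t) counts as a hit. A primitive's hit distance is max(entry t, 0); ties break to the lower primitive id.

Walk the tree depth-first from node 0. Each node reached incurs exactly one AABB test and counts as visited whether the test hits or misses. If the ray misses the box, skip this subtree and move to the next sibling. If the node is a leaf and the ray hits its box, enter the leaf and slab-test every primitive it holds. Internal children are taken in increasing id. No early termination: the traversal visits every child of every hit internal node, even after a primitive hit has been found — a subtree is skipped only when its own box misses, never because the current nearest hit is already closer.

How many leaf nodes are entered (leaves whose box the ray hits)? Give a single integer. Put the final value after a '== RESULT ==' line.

Traverse from the root:
N0 x:[9/2,22] y:[40/3,76/3] z:[33/2,73/2] -> hit [33/2,22], descend [16, 23]
  N16 x:[9/2,19] y:[40/3,76/3] z:[51/2,73/2] -> miss, prune
  N23 x:[6,22] y:[46/3,25] z:[33/2,26] -> hit [33/2,22], descend [5, 15]
    N5 x:[6,17] y:[46/3,70/3] z:[35/2,49/2] -> miss, prune
    N15 x:[31/2,22] y:[53/3,25] z:[33/2,26] -> hit [53/3,22], descend [13, 14]
      N13 x:[31/2,22] y:[64/3,25] z:[33/2,25] -> hit [64/3,22], descend [9, 24]
        N9 x:[18,41/2] y:[70/3,25] z:[24,25] -> miss, prune
        N24 x:[31/2,22] y:[64/3,70/3] z:[33/2,49/2] -> hit [64/3,22] leaf, test {P1(miss), P6(miss)}
      N14 x:[31/2,41/2] y:[53/3,68/3] z:[20,26] -> hit [20,41/2], descend [6, 19]
        N6 x:[35/2,41/2] y:[61/3,68/3] z:[20,23] -> hit [61/3,41/2] leaf, test {P15(miss), P18(miss)}
        N19 x:[31/2,17] y:[53/3,59/3] z:[23,26] -> miss, prune

Visited [0, 16, 23, 5, 15, 13, 9, 24, 14, 6, 19]. Tests: 11 box, 2 leaf. Nearest: miss.

== RESULT ==
2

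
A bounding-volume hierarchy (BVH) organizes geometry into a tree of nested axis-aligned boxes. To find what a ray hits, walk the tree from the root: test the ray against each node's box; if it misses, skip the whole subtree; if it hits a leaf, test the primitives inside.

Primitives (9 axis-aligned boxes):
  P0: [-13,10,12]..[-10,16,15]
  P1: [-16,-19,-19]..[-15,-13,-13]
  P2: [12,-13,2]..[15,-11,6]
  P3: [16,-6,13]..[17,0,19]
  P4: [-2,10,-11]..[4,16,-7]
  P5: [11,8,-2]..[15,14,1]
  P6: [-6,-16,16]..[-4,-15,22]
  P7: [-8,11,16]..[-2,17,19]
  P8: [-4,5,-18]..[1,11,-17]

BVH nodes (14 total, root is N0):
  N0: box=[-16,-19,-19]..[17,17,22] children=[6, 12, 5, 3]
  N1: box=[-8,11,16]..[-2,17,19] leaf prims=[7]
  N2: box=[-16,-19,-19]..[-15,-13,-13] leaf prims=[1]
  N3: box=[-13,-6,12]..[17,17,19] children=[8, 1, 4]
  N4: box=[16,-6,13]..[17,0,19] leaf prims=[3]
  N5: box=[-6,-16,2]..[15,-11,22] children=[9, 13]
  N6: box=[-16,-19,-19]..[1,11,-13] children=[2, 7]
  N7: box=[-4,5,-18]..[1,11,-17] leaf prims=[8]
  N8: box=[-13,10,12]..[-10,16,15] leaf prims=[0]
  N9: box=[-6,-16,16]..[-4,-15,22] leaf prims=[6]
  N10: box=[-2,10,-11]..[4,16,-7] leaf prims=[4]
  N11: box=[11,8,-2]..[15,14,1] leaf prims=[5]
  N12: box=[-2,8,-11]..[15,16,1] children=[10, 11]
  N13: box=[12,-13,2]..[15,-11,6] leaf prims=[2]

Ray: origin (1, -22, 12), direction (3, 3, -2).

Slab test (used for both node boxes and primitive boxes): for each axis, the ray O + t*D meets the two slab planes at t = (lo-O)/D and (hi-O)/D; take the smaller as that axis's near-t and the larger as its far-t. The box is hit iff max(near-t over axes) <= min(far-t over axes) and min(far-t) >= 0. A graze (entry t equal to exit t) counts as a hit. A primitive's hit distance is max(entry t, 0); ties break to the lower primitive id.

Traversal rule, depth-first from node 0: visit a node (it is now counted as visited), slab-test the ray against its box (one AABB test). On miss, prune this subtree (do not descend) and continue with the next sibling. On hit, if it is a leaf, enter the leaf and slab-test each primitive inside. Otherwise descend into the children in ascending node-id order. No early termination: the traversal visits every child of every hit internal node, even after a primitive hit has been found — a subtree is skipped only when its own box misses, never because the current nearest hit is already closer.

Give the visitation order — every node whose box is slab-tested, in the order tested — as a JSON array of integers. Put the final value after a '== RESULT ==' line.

Traverse from the root:
N0 x:[-17/3,16/3] y:[1,13] z:[-5,31/2] -> hit [1,16/3], descend [3, 5, 6, 12]
  N3 x:[-14/3,16/3] y:[16/3,13] z:[-7/2,0] -> miss, prune
  N5 x:[-7/3,14/3] y:[2,11/3] z:[-5,5] -> hit [2,11/3], descend [9, 13]
    N9 x:[-7/3,-5/3] y:[2,7/3] z:[-5,-2] -> miss, prune
    N13 x:[11/3,14/3] y:[3,11/3] z:[3,5] -> hit [11/3,11/3] leaf, test {P2@t=11/3}
  N6 x:[-17/3,0] y:[1,11] z:[25/2,31/2] -> miss, prune
  N12 x:[-1,14/3] y:[10,38/3] z:[11/2,23/2] -> miss, prune

Visited [0, 3, 5, 9, 13, 6, 12]. Tests: 7 box, 1 leaf. Nearest: P2.

== RESULT ==
[0, 3, 5, 9, 13, 6, 12]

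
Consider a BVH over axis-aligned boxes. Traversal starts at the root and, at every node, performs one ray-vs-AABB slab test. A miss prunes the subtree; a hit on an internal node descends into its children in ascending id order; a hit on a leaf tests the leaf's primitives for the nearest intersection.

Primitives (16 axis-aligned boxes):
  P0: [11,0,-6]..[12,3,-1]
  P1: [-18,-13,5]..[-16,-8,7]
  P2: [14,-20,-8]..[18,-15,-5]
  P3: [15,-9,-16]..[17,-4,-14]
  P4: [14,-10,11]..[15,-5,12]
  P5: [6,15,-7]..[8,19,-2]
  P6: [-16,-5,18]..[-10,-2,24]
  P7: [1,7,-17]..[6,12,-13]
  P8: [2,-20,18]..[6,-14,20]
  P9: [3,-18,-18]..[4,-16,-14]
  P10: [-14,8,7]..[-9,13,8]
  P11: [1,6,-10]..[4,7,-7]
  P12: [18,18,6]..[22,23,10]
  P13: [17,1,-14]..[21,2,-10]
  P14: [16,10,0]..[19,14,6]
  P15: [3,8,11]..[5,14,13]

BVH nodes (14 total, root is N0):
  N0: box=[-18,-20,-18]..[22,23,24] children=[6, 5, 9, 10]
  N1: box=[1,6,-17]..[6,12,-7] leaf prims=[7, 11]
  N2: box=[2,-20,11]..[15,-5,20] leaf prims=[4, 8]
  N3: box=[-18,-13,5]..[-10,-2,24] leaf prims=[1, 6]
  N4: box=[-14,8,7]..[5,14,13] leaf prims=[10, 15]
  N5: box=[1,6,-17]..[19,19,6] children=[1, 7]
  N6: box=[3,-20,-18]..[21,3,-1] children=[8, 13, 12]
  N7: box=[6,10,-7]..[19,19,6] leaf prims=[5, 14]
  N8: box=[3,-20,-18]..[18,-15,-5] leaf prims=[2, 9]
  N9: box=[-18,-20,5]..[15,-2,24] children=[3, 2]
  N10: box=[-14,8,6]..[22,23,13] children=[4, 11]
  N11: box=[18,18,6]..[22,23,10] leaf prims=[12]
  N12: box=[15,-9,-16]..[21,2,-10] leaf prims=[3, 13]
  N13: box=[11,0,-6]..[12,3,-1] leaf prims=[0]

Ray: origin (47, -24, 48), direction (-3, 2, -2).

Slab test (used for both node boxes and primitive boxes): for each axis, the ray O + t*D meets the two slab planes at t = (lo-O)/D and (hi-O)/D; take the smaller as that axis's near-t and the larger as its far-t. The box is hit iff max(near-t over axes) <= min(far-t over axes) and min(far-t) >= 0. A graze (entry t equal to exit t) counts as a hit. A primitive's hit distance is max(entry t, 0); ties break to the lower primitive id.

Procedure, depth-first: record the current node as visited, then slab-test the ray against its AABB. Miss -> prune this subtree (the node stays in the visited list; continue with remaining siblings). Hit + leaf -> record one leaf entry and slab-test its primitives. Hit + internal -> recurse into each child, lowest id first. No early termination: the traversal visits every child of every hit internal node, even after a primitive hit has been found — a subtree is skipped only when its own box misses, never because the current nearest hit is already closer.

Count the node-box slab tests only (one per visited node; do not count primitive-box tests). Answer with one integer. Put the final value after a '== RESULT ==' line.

Walk:
N0 x:[25/3,65/3] y:[2,47/2] z:[12,33] -> hit [12,65/3], descend [5, 6, 9, 10]
  N5 x:[28/3,46/3] y:[15,43/2] z:[21,65/2] -> miss, prune
  N6 x:[26/3,44/3] y:[2,27/2] z:[49/2,33] -> miss, prune
  N9 x:[32/3,65/3] y:[2,11] z:[12,43/2] -> miss, prune
  N10 x:[25/3,61/3] y:[16,47/2] z:[35/2,21] -> hit [35/2,61/3], descend [4, 11]
    N4 x:[14,61/3] y:[16,19] z:[35/2,41/2] -> hit [35/2,19] leaf, test {P10(miss), P15(miss)}
    N11 x:[25/3,29/3] y:[21,47/2] z:[19,21] -> miss, prune

order=[0, 5, 6, 9, 10, 4, 11]  |boxes|=7  |leaves|=1  hit=miss

== RESULT ==
7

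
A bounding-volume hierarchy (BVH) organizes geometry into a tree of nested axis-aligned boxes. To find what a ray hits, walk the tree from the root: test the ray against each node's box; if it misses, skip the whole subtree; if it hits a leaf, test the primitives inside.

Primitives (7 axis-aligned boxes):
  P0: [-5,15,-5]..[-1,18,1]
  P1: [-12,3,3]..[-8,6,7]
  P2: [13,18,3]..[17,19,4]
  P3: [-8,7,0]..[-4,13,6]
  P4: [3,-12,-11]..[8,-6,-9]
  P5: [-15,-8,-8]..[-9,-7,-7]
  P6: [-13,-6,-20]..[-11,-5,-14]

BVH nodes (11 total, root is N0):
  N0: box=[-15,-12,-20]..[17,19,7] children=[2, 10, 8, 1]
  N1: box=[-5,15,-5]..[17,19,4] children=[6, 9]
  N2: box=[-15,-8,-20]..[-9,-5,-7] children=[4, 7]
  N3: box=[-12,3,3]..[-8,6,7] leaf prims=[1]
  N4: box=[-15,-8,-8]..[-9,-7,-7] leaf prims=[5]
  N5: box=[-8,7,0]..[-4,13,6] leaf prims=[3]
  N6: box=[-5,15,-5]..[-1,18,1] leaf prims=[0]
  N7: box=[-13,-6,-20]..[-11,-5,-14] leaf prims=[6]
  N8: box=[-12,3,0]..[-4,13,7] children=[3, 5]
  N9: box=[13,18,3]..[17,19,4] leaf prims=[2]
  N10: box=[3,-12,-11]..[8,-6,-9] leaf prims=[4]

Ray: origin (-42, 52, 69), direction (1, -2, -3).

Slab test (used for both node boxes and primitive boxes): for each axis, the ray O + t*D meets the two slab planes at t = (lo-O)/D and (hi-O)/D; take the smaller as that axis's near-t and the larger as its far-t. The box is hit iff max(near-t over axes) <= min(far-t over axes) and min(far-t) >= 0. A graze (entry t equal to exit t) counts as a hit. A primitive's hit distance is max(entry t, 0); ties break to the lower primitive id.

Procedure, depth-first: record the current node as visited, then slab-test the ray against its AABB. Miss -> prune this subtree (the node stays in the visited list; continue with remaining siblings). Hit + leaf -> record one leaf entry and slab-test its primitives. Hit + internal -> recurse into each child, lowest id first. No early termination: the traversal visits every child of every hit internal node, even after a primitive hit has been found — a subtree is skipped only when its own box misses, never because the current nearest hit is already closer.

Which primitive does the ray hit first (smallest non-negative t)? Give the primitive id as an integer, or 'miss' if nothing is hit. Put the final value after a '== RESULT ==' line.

Traverse from the root:
N0 x:[27,59] y:[33/2,32] z:[62/3,89/3] -> hit [27,89/3], descend [1, 2, 8, 10]
  N1 x:[37,59] y:[33/2,37/2] z:[65/3,74/3] -> miss, prune
  N2 x:[27,33] y:[57/2,30] z:[76/3,89/3] -> hit [57/2,89/3], descend [4, 7]
    N4 x:[27,33] y:[59/2,30] z:[76/3,77/3] -> miss, prune
    N7 x:[29,31] y:[57/2,29] z:[83/3,89/3] -> hit [29,29] leaf, test {P6@t=29}
  N8 x:[30,38] y:[39/2,49/2] z:[62/3,23] -> miss, prune
  N10 x:[45,50] y:[29,32] z:[26,80/3] -> miss, prune

Visited [0, 1, 2, 4, 7, 8, 10]. Tests: 7 box, 1 leaf. Nearest: P6.

== RESULT ==
6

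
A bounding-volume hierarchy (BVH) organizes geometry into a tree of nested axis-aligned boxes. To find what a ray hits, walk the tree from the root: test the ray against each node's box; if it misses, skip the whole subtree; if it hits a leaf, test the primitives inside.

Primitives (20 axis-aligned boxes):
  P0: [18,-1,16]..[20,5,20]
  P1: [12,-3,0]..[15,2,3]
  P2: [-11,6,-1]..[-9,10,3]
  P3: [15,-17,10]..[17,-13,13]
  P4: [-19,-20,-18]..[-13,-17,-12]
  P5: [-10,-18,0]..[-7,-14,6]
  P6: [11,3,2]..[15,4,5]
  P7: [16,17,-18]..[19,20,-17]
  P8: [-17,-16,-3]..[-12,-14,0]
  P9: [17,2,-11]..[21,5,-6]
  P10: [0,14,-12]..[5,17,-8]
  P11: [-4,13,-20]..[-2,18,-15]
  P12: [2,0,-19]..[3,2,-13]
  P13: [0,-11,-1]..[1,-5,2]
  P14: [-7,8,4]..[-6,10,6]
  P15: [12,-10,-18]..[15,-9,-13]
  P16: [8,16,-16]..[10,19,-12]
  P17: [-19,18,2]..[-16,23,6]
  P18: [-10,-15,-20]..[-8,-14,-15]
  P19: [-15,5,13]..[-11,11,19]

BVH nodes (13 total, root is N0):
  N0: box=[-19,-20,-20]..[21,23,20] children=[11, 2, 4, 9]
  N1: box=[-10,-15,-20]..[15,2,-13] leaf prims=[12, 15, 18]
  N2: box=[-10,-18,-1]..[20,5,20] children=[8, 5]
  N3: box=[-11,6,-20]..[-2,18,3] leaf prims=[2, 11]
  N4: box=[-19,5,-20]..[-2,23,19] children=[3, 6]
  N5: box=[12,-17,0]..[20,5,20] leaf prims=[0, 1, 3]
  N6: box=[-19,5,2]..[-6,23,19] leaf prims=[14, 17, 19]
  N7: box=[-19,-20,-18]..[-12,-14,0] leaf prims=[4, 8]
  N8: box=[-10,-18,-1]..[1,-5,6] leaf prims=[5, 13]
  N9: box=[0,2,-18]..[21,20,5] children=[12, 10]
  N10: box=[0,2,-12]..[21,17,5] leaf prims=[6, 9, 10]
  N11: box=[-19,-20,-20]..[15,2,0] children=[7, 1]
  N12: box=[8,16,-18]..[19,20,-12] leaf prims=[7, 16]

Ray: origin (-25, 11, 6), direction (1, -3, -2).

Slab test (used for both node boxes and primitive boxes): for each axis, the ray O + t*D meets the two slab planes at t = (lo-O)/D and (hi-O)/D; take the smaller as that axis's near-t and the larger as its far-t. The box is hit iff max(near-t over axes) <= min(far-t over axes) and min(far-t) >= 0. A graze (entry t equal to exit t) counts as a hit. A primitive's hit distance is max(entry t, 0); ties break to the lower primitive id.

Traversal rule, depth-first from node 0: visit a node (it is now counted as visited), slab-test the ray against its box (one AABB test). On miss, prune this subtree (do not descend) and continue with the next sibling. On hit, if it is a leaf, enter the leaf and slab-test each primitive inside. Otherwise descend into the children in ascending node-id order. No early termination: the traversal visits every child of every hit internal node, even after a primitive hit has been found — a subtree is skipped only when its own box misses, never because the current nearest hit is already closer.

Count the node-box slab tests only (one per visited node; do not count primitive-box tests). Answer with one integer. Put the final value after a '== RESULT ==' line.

Traverse from the root:
N0 x:[6,46] y:[-4,31/3] z:[-7,13] -> hit [6,31/3], descend [2, 4, 9, 11]
  N2 x:[15,45] y:[2,29/3] z:[-7,7/2] -> miss, prune
  N4 x:[6,23] y:[-4,2] z:[-13/2,13] -> miss, prune
  N9 x:[25,46] y:[-3,3] z:[1/2,12] -> miss, prune
  N11 x:[6,40] y:[3,31/3] z:[3,13] -> hit [6,31/3], descend [1, 7]
    N1 x:[15,40] y:[3,26/3] z:[19/2,13] -> miss, prune
    N7 x:[6,13] y:[25/3,31/3] z:[3,12] -> hit [25/3,31/3] leaf, test {P4@t=28/3, P8(miss)}

Visited [0, 2, 4, 9, 11, 1, 7]. Tests: 7 box, 1 leaf. Nearest: P4.

== RESULT ==
7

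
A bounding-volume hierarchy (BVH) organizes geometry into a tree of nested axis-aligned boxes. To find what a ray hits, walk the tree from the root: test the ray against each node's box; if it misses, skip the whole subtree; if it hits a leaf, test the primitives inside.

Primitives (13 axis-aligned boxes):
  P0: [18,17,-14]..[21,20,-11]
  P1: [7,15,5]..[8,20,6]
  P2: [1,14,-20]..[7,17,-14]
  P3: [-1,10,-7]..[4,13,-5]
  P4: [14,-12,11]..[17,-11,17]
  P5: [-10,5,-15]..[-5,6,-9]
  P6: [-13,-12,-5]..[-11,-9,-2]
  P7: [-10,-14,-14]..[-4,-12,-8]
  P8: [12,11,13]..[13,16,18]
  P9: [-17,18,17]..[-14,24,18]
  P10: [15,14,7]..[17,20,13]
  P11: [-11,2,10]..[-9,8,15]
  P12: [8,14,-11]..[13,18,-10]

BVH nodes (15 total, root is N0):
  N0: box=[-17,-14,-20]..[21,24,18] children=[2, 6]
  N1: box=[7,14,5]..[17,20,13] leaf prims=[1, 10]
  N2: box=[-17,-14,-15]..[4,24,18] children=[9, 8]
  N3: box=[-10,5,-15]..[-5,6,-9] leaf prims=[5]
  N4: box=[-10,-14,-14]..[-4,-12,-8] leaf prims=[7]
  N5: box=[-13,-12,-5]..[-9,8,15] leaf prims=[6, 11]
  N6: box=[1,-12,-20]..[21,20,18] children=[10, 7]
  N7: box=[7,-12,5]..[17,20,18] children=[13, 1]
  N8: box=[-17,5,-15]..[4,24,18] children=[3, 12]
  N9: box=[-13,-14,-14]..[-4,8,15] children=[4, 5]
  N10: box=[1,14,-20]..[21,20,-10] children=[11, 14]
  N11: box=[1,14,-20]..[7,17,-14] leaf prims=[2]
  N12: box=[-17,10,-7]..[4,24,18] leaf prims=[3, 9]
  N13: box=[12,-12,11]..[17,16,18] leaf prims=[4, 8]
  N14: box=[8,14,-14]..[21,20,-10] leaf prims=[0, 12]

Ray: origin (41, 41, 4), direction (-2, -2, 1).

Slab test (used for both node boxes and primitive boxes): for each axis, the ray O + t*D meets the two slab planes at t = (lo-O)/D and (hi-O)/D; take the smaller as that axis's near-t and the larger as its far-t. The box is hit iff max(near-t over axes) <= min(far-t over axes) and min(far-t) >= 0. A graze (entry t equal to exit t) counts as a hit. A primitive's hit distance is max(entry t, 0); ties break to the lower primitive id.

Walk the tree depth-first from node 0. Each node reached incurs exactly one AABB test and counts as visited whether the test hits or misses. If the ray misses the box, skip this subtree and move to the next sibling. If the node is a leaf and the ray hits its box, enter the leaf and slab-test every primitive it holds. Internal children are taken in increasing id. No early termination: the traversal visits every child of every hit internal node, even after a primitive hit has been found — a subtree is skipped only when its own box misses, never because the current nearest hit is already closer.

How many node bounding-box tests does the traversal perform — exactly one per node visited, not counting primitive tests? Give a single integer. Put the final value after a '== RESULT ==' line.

Trace the traversal:
N0 x:[10,29] y:[17/2,55/2] z:[-24,14] -> hit [10,14], descend [2, 6]
  N2 x:[37/2,29] y:[17/2,55/2] z:[-19,14] -> miss, prune
  N6 x:[10,20] y:[21/2,53/2] z:[-24,14] -> hit [21/2,14], descend [7, 10]
    N7 x:[12,17] y:[21/2,53/2] z:[1,14] -> hit [12,14], descend [1, 13]
      N1 x:[12,17] y:[21/2,27/2] z:[1,9] -> miss, prune
      N13 x:[12,29/2] y:[25/2,53/2] z:[7,14] -> hit [25/2,14] leaf, test {P4(miss), P8@t=14}
    N10 x:[10,20] y:[21/2,27/2] z:[-24,-14] -> miss, prune

7 AABB tests over nodes [0, 2, 6, 7, 1, 13, 10]; 1 leaf entered; closest P8.

== RESULT ==
7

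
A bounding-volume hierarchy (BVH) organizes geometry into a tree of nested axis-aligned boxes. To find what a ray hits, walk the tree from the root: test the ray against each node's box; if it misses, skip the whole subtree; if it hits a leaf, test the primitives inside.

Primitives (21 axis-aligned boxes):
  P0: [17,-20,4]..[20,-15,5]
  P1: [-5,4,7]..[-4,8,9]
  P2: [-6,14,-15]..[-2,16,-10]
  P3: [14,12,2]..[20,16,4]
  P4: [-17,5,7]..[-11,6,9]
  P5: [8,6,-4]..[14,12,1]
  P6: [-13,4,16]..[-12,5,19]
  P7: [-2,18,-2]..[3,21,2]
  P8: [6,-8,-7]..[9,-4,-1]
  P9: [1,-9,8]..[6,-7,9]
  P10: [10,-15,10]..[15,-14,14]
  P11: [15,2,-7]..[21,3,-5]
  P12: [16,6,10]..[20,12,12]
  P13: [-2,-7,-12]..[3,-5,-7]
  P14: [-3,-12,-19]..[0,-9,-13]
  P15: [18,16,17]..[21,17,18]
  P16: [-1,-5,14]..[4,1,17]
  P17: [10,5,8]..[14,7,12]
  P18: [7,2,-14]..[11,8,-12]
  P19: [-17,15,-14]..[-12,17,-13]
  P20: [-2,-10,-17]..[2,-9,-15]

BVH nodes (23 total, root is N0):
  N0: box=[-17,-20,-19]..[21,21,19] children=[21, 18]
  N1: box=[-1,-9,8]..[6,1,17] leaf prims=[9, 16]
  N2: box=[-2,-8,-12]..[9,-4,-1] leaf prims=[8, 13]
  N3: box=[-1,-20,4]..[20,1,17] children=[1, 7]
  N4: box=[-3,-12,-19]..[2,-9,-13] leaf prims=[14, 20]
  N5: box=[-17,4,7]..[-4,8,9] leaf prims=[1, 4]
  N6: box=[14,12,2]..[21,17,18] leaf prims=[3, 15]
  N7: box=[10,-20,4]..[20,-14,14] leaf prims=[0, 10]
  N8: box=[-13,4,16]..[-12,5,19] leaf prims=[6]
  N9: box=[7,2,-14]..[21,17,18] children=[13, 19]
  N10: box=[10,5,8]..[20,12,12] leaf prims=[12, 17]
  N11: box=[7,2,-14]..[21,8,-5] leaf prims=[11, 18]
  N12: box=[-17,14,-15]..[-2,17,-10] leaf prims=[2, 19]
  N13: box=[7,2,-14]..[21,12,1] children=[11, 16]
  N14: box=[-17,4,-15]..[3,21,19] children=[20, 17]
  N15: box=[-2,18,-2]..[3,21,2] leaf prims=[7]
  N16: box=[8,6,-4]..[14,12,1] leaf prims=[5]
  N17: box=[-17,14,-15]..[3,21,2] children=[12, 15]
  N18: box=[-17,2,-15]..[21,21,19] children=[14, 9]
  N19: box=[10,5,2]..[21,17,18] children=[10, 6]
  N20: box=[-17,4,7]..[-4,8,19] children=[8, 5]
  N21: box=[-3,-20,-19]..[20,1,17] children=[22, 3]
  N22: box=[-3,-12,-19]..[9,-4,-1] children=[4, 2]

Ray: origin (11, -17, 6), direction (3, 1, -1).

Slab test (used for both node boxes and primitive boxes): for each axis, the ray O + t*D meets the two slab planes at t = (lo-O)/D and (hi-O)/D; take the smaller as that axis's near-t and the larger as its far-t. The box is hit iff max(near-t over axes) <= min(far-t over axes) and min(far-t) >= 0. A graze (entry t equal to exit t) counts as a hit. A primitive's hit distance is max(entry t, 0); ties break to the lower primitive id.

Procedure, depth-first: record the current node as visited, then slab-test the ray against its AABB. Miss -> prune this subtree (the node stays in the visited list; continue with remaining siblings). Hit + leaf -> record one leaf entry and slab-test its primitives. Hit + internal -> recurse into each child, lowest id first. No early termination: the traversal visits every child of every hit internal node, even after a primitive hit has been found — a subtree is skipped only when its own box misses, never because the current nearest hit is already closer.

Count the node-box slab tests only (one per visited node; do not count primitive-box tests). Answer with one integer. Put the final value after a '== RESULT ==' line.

Traverse from the root:
N0 x:[-28/3,10/3] y:[-3,38] z:[-13,25] -> hit [-3,10/3], descend [18, 21]
  N18 x:[-28/3,10/3] y:[19,38] z:[-13,21] -> miss, prune
  N21 x:[-14/3,3] y:[-3,18] z:[-11,25] -> hit [-3,3], descend [3, 22]
    N3 x:[-4,3] y:[-3,18] z:[-11,2] -> hit [-3,2], descend [1, 7]
      N1 x:[-4,-5/3] y:[8,18] z:[-11,-2] -> miss, prune
      N7 x:[-1/3,3] y:[-3,3] z:[-8,2] -> hit [-1/3,2] leaf, test {P0@t=2, P10(miss)}
    N22 x:[-14/3,-2/3] y:[5,13] z:[7,25] -> miss, prune

7 AABB tests over nodes [0, 18, 21, 3, 1, 7, 22]; 1 leaf entered; closest P0.

== RESULT ==
7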